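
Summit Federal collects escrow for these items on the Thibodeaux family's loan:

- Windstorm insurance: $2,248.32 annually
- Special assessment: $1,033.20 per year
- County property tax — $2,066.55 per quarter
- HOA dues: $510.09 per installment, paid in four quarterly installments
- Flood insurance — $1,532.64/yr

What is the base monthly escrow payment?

Windstorm insurance — $2,248.32
Special assessment — $1,033.20
County property tax — $2,066.55 × 4 = $8,266.20
HOA dues — $510.09 × 4 = $2,040.36
Flood insurance — $1,532.64
Total per year = $2,248.32 + $1,033.20 + $8,266.20 + $2,040.36 + $1,532.64 = $15,120.72
Monthly escrow = $15,120.72 ÷ 12 = $1,260.06

$1,260.06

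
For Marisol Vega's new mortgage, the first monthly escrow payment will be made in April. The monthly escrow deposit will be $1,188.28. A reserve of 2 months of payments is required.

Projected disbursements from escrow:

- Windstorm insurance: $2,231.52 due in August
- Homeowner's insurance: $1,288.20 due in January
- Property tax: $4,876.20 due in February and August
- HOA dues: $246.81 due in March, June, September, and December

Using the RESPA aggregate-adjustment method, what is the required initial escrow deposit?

Cushion = 2 × $1,188.28 = $2,376.56
Trial balance (start $0, +$1,188.28 each month, − disbursements):
  Apr: +$1,188.28 → $1,188.28
  May: +$1,188.28 → $2,376.56
  Jun: +$1,188.28 − $246.81 → $3,318.03
  Jul: +$1,188.28 → $4,506.31
  Aug: +$1,188.28 − $7,107.72 → -$1,413.13
  Sep: +$1,188.28 − $246.81 → -$471.66
  Oct: +$1,188.28 → $716.62
  Nov: +$1,188.28 → $1,904.90
  Dec: +$1,188.28 − $246.81 → $2,846.37
  Jan: +$1,188.28 − $1,288.20 → $2,746.45
  Feb: +$1,188.28 − $4,876.20 → -$941.47
  Mar: +$1,188.28 − $246.81 → $0.00
Lowest trial balance = -$1,413.13 (Aug)
Initial deposit = cushion − low point = $2,376.56 − (-$1,413.13) = $3,789.69

$3,789.69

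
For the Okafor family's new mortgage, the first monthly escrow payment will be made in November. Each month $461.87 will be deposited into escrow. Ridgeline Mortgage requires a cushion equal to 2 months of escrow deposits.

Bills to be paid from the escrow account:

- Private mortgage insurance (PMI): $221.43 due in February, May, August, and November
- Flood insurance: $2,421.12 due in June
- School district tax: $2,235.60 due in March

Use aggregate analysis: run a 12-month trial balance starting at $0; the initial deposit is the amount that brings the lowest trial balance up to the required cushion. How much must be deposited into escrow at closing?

$2,549.79

Cushion = 2 × $461.87 = $923.74
Trial balance (start $0, +$461.87 each month, − disbursements):
  Nov: +$461.87 − $221.43 → $240.44
  Dec: +$461.87 → $702.31
  Jan: +$461.87 → $1,164.18
  Feb: +$461.87 − $221.43 → $1,404.62
  Mar: +$461.87 − $2,235.60 → -$369.11
  Apr: +$461.87 → $92.76
  May: +$461.87 − $221.43 → $333.20
  Jun: +$461.87 − $2,421.12 → -$1,626.05
  Jul: +$461.87 → -$1,164.18
  Aug: +$461.87 − $221.43 → -$923.74
  Sep: +$461.87 → -$461.87
  Oct: +$461.87 → $0.00
Lowest trial balance = -$1,626.05 (Jun)
Initial deposit = cushion − low point = $923.74 − (-$1,626.05) = $2,549.79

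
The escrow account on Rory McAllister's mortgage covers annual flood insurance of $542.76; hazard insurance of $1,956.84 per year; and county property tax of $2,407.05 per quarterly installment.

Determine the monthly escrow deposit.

$1,010.65

Flood insurance — $542.76 annually
Hazard insurance — $1,956.84 annually
County property tax — $2,407.05 × 4 = $9,628.20 annually
Yearly total = $542.76 + $1,956.84 + $9,628.20 = $12,127.80
Per month = $12,127.80 ÷ 12 = $1,010.65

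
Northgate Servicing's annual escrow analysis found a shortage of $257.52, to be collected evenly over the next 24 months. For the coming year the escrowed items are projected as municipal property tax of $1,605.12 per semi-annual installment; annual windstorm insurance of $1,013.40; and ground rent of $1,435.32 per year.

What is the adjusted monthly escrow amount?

Municipal property tax = $1,605.12 × 2 = $3,210.24 per year
Windstorm insurance = $1,013.40 per year
Ground rent = $1,435.32 per year
Total annual escrow = $3,210.24 + $1,013.40 + $1,435.32 = $5,658.96
Monthly escrow = $5,658.96 ÷ 12 = $471.58
Shortage per month = $257.52 / 24 = $10.73
New monthly escrow = $471.58 + $10.73 = $482.31

$482.31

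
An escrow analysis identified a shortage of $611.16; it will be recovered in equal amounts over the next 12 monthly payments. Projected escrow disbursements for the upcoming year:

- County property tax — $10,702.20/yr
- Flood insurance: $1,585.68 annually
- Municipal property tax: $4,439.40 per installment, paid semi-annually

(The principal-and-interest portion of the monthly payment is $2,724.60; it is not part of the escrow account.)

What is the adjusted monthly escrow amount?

$1,814.82

County property tax — $10,702.20 annually
Flood insurance — $1,585.68 annually
Municipal property tax — $4,439.40 × 2 = $8,878.80 annually
Total annual escrow = $10,702.20 + $1,585.68 + $8,878.80 = $21,166.68
Base monthly escrow = $21,166.68 / 12 = $1,763.89
Monthly shortage recovery: $611.16 ÷ 12 = $50.93
New monthly escrow = $1,763.89 + $50.93 = $1,814.82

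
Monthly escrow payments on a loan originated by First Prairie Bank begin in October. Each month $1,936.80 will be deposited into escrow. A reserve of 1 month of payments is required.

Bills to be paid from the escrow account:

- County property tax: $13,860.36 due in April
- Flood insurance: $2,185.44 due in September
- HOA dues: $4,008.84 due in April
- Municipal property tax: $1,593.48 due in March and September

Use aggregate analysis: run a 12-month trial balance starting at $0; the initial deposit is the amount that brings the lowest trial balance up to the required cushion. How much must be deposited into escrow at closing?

$7,841.88

Cushion = 1 × $1,936.80 = $1,936.80
Trial balance (start $0, +$1,936.80 each month, − disbursements):
  Oct: +$1,936.80 → $1,936.80
  Nov: +$1,936.80 → $3,873.60
  Dec: +$1,936.80 → $5,810.40
  Jan: +$1,936.80 → $7,747.20
  Feb: +$1,936.80 → $9,684.00
  Mar: +$1,936.80 − $1,593.48 → $10,027.32
  Apr: +$1,936.80 − $17,869.20 → -$5,905.08
  May: +$1,936.80 → -$3,968.28
  Jun: +$1,936.80 → -$2,031.48
  Jul: +$1,936.80 → -$94.68
  Aug: +$1,936.80 → $1,842.12
  Sep: +$1,936.80 − $3,778.92 → $0.00
Lowest trial balance = -$5,905.08 (Apr)
Initial deposit = cushion − low point = $1,936.80 − (-$5,905.08) = $7,841.88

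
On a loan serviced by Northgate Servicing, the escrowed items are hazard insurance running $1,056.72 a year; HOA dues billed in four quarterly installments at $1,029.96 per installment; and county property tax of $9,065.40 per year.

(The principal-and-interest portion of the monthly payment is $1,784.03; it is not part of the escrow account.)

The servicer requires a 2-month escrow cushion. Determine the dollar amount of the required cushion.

Hazard insurance — $1,056.72
HOA dues — $1,029.96 × 4 = $4,119.84
County property tax — $9,065.40
Combined annual = $1,056.72 + $4,119.84 + $9,065.40 = $14,241.96
Base monthly escrow = $14,241.96 / 12 = $1,186.83
Reserve = 2 × $1,186.83 = $2,373.66

$2,373.66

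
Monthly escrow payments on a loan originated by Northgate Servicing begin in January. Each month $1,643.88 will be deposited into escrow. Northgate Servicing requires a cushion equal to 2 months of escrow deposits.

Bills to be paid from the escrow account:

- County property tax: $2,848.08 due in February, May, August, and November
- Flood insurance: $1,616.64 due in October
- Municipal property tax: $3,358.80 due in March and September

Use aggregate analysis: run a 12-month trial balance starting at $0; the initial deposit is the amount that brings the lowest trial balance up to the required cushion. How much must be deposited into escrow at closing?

$4,931.64

Cushion = 2 × $1,643.88 = $3,287.76
Trial balance (start $0, +$1,643.88 each month, − disbursements):
  Jan: +$1,643.88 → $1,643.88
  Feb: +$1,643.88 − $2,848.08 → $439.68
  Mar: +$1,643.88 − $3,358.80 → -$1,275.24
  Apr: +$1,643.88 → $368.64
  May: +$1,643.88 − $2,848.08 → -$835.56
  Jun: +$1,643.88 → $808.32
  Jul: +$1,643.88 → $2,452.20
  Aug: +$1,643.88 − $2,848.08 → $1,248.00
  Sep: +$1,643.88 − $3,358.80 → -$466.92
  Oct: +$1,643.88 − $1,616.64 → -$439.68
  Nov: +$1,643.88 − $2,848.08 → -$1,643.88
  Dec: +$1,643.88 → $0.00
Lowest trial balance = -$1,643.88 (Nov)
Initial deposit = cushion − low point = $3,287.76 − (-$1,643.88) = $4,931.64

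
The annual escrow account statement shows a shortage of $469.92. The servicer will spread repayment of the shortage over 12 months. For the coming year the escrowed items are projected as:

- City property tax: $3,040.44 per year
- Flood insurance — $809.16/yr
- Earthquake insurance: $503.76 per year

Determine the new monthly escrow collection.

$401.94

City property tax — $3,040.44 annually
Flood insurance — $809.16 annually
Earthquake insurance — $503.76 annually
Total annual escrow = $3,040.44 + $809.16 + $503.76 = $4,353.36
Base monthly escrow = $4,353.36 ÷ 12 = $362.78
Monthly shortage recovery: $469.92 ÷ 12 = $39.16
Adjusted monthly = $362.78 + $39.16 = $401.94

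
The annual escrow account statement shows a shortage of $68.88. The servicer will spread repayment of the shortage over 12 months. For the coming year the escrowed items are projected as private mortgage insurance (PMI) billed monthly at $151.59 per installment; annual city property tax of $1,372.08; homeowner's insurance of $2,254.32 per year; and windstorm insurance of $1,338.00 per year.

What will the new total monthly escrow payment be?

Private mortgage insurance (PMI): $151.59 × 12 = $1,819.08/yr
City property tax: $1,372.08/yr
Homeowner's insurance: $2,254.32/yr
Windstorm insurance: $1,338.00/yr
Annual escrow total = $6,783.48
Monthly = $6,783.48 / 12 = $565.29
Monthly shortage recovery: $68.88 / 12 = $5.74
Adjusted monthly = $565.29 + $5.74 = $571.03

$571.03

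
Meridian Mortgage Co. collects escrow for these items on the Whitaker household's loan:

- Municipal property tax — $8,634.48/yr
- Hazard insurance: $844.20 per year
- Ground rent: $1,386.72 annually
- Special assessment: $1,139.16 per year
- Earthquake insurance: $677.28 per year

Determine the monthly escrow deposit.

$1,056.82

Municipal property tax: $8,634.48
Hazard insurance: $844.20
Ground rent: $1,386.72
Special assessment: $1,139.16
Earthquake insurance: $677.28
Annual escrow total = $12,681.84
Monthly escrow = $12,681.84 / 12 = $1,056.82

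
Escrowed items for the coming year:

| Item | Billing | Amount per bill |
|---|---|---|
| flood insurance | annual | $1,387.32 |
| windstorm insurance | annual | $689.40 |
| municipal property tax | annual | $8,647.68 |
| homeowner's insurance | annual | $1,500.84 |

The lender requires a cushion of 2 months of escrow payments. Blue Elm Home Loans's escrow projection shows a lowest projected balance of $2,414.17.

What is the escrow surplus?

Flood insurance = $1,387.32
Windstorm insurance = $689.40
Municipal property tax = $8,647.68
Homeowner's insurance = $1,500.84
Yearly total = $12,225.24
Base monthly escrow = $12,225.24 / 12 = $1,018.77
Required reserve = 2 × $1,018.77 = $2,037.54
Excess over cushion: $2,414.17 − $2,037.54 = $376.63

$376.63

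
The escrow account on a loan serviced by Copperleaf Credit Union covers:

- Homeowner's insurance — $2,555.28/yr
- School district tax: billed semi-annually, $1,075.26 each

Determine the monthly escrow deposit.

Homeowner's insurance — $2,555.28 per year
School district tax — $1,075.26 × 2 = $2,150.52 per year
Annual escrow total = $2,555.28 + $2,150.52 = $4,705.80
Base monthly escrow = $4,705.80 / 12 = $392.15

$392.15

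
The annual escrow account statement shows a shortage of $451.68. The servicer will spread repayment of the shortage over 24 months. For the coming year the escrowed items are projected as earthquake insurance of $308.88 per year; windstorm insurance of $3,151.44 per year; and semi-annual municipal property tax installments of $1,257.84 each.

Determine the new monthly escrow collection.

Earthquake insurance — $308.88 per year
Windstorm insurance — $3,151.44 per year
Municipal property tax — $1,257.84 × 2 = $2,515.68 per year
Annual escrow total = $308.88 + $3,151.44 + $2,515.68 = $5,976.00
Per month = $5,976.00 ÷ 12 = $498.00
Monthly shortage recovery: $451.68 ÷ 24 = $18.82
Adjusted monthly = $498.00 + $18.82 = $516.82

$516.82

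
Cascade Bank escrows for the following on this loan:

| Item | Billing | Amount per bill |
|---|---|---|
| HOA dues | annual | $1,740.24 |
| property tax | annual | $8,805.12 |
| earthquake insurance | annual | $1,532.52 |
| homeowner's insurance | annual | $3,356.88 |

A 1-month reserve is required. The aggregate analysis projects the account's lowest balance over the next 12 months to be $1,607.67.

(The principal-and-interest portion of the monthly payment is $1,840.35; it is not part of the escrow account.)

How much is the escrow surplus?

HOA dues: $1,740.24/yr
Property tax: $8,805.12/yr
Earthquake insurance: $1,532.52/yr
Homeowner's insurance: $3,356.88/yr
Total annual escrow = $1,740.24 + $8,805.12 + $1,532.52 + $3,356.88 = $15,434.76
Monthly escrow = $15,434.76 / 12 = $1,286.23
Required cushion = 1 × $1,286.23 = $1,286.23
Excess over cushion: $1,607.67 − $1,286.23 = $321.44

$321.44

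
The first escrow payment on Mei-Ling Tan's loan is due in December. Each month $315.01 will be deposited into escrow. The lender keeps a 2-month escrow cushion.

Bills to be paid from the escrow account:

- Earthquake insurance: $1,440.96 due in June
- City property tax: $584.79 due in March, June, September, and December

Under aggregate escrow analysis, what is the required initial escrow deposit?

$1,620.28

Cushion = 2 × $315.01 = $630.02
Trial balance (start $0, +$315.01 each month, − disbursements):
  Dec: +$315.01 − $584.79 → -$269.78
  Jan: +$315.01 → $45.23
  Feb: +$315.01 → $360.24
  Mar: +$315.01 − $584.79 → $90.46
  Apr: +$315.01 → $405.47
  May: +$315.01 → $720.48
  Jun: +$315.01 − $2,025.75 → -$990.26
  Jul: +$315.01 → -$675.25
  Aug: +$315.01 → -$360.24
  Sep: +$315.01 − $584.79 → -$630.02
  Oct: +$315.01 → -$315.01
  Nov: +$315.01 → $0.00
Lowest trial balance = -$990.26 (Jun)
Initial deposit = cushion − low point = $630.02 − (-$990.26) = $1,620.28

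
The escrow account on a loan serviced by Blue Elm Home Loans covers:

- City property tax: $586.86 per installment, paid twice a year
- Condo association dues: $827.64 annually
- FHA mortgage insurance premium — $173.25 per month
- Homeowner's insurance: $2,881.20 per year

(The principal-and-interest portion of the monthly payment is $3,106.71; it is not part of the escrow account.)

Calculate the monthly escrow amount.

City property tax — $586.86 × 2 = $1,173.72 annually
Condo association dues — $827.64 annually
FHA mortgage insurance premium — $173.25 × 12 = $2,079.00 annually
Homeowner's insurance — $2,881.20 annually
Total per year = $6,961.56
Monthly = $6,961.56 / 12 = $580.13

$580.13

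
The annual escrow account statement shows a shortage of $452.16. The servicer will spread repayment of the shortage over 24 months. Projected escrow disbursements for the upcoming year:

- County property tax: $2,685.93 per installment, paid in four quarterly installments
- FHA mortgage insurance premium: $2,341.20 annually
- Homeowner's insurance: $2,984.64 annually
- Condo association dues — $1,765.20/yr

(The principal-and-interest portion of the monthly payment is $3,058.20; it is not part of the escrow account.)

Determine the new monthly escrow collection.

County property tax — $2,685.93 × 4 = $10,743.72
FHA mortgage insurance premium — $2,341.20
Homeowner's insurance — $2,984.64
Condo association dues — $1,765.20
Total per year = $10,743.72 + $2,341.20 + $2,984.64 + $1,765.20 = $17,834.76
Base monthly escrow = $17,834.76 / 12 = $1,486.23
Monthly shortage recovery: $452.16 ÷ 24 = $18.84
Adjusted monthly = $1,486.23 + $18.84 = $1,505.07

$1,505.07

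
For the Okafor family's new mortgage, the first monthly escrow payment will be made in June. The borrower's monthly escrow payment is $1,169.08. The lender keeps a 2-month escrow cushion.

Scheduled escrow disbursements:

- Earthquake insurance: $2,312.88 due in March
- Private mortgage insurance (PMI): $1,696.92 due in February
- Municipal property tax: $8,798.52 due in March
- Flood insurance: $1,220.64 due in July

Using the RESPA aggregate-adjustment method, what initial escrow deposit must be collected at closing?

$4,676.32

Cushion = 2 × $1,169.08 = $2,338.16
Trial balance (start $0, +$1,169.08 each month, − disbursements):
  Jun: +$1,169.08 → $1,169.08
  Jul: +$1,169.08 − $1,220.64 → $1,117.52
  Aug: +$1,169.08 → $2,286.60
  Sep: +$1,169.08 → $3,455.68
  Oct: +$1,169.08 → $4,624.76
  Nov: +$1,169.08 → $5,793.84
  Dec: +$1,169.08 → $6,962.92
  Jan: +$1,169.08 → $8,132.00
  Feb: +$1,169.08 − $1,696.92 → $7,604.16
  Mar: +$1,169.08 − $11,111.40 → -$2,338.16
  Apr: +$1,169.08 → -$1,169.08
  May: +$1,169.08 → $0.00
Lowest trial balance = -$2,338.16 (Mar)
Initial deposit = cushion − low point = $2,338.16 − (-$2,338.16) = $4,676.32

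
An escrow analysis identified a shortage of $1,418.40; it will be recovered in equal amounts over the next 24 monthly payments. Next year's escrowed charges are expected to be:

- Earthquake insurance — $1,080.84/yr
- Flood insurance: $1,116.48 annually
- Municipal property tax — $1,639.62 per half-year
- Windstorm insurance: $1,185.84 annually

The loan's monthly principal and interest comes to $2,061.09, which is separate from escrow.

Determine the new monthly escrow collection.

$614.30

Earthquake insurance — $1,080.84/yr
Flood insurance — $1,116.48/yr
Municipal property tax — $1,639.62 × 2 = $3,279.24/yr
Windstorm insurance — $1,185.84/yr
Total annual escrow = $1,080.84 + $1,116.48 + $3,279.24 + $1,185.84 = $6,662.40
Monthly = $6,662.40 / 12 = $555.20
Shortage per month = $1,418.40 ÷ 24 = $59.10
New monthly escrow = $555.20 + $59.10 = $614.30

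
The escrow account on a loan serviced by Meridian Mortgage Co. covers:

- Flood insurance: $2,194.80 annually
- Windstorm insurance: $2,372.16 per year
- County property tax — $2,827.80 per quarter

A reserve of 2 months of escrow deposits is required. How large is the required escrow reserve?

$2,646.36

Flood insurance: $2,194.80
Windstorm insurance: $2,372.16
County property tax: $2,827.80 × 4 = $11,311.20
Yearly total = $15,878.16
Monthly = $15,878.16 / 12 = $1,323.18
Required cushion = 2 × $1,323.18 = $2,646.36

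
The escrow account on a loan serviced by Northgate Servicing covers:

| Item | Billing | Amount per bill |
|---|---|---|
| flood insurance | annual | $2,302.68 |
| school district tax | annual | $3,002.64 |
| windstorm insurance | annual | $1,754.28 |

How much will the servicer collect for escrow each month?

Flood insurance = $2,302.68
School district tax = $3,002.64
Windstorm insurance = $1,754.28
Total per year = $2,302.68 + $3,002.64 + $1,754.28 = $7,059.60
Monthly escrow = $7,059.60 / 12 = $588.30

$588.30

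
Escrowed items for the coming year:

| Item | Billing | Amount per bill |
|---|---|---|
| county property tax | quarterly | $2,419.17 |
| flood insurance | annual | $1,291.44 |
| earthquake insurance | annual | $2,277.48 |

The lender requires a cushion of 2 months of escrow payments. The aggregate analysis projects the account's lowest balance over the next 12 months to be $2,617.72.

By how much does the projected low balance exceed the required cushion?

County property tax — $2,419.17 × 4 = $9,676.68 annually
Flood insurance — $1,291.44 annually
Earthquake insurance — $2,277.48 annually
Combined annual = $13,245.60
Per month = $13,245.60 / 12 = $1,103.80
Required cushion = 2 × $1,103.80 = $2,207.60
Excess over cushion: $2,617.72 − $2,207.60 = $410.12

$410.12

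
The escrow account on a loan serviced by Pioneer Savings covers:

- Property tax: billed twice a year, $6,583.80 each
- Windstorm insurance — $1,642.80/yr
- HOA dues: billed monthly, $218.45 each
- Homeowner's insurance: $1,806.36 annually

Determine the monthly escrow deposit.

Property tax = $6,583.80 × 2 = $13,167.60 annually
Windstorm insurance = $1,642.80 annually
HOA dues = $218.45 × 12 = $2,621.40 annually
Homeowner's insurance = $1,806.36 annually
Annual escrow total = $19,238.16
Monthly = $19,238.16 ÷ 12 = $1,603.18

$1,603.18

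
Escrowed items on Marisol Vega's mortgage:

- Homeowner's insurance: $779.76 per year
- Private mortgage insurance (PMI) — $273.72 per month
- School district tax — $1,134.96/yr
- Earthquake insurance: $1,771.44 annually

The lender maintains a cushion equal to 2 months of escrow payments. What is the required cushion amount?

Homeowner's insurance — $779.76
Private mortgage insurance (PMI) — $273.72 × 12 = $3,284.64
School district tax — $1,134.96
Earthquake insurance — $1,771.44
Yearly total = $779.76 + $3,284.64 + $1,134.96 + $1,771.44 = $6,970.80
Per month = $6,970.80 / 12 = $580.90
Reserve = 2 × $580.90 = $1,161.80

$1,161.80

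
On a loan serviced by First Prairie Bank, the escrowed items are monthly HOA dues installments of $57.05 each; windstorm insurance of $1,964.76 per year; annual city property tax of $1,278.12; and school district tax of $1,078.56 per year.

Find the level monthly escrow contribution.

$417.17

HOA dues: $57.05 × 12 = $684.60 annually
Windstorm insurance: $1,964.76 annually
City property tax: $1,278.12 annually
School district tax: $1,078.56 annually
Yearly total = $684.60 + $1,964.76 + $1,278.12 + $1,078.56 = $5,006.04
Monthly = $5,006.04 / 12 = $417.17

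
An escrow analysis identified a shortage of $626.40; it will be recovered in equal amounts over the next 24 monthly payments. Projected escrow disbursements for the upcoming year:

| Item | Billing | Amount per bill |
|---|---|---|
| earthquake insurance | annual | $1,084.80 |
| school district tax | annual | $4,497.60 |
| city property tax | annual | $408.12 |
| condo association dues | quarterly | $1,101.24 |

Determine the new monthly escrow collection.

$892.39

Earthquake insurance — $1,084.80
School district tax — $4,497.60
City property tax — $408.12
Condo association dues — $1,101.24 × 4 = $4,404.96
Total annual escrow = $1,084.80 + $4,497.60 + $408.12 + $4,404.96 = $10,395.48
Per month = $10,395.48 ÷ 12 = $866.29
Monthly shortage recovery: $626.40 ÷ 24 = $26.10
New monthly escrow = $866.29 + $26.10 = $892.39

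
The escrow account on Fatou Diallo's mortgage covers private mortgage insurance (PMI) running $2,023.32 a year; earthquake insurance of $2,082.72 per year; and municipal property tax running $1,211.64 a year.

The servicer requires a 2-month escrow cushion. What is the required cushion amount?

Private mortgage insurance (PMI) = $2,023.32
Earthquake insurance = $2,082.72
Municipal property tax = $1,211.64
Total annual escrow = $2,023.32 + $2,082.72 + $1,211.64 = $5,317.68
Monthly escrow = $5,317.68 / 12 = $443.14
Reserve = 2 × $443.14 = $886.28

$886.28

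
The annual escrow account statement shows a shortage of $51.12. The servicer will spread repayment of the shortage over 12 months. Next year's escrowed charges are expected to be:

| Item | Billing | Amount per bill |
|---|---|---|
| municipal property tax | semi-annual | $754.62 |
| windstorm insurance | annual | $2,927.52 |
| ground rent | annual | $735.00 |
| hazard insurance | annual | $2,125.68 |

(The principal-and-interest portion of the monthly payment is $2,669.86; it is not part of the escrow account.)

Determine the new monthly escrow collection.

Municipal property tax — $754.62 × 2 = $1,509.24
Windstorm insurance — $2,927.52
Ground rent — $735.00
Hazard insurance — $2,125.68
Annual escrow total = $1,509.24 + $2,927.52 + $735.00 + $2,125.68 = $7,297.44
Base monthly escrow = $7,297.44 ÷ 12 = $608.12
Shortage spread = $51.12 ÷ 12 = $4.26/mo
Adjusted monthly = $608.12 + $4.26 = $612.38

$612.38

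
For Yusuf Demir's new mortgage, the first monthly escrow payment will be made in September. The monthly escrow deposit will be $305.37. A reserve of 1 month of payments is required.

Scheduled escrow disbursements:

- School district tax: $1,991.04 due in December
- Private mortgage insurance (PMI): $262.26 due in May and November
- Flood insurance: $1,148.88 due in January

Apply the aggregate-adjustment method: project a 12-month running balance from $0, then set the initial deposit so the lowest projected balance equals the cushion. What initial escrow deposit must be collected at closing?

Cushion = 1 × $305.37 = $305.37
Trial balance (start $0, +$305.37 each month, − disbursements):
  Sep: +$305.37 → $305.37
  Oct: +$305.37 → $610.74
  Nov: +$305.37 − $262.26 → $653.85
  Dec: +$305.37 − $1,991.04 → -$1,031.82
  Jan: +$305.37 − $1,148.88 → -$1,875.33
  Feb: +$305.37 → -$1,569.96
  Mar: +$305.37 → -$1,264.59
  Apr: +$305.37 → -$959.22
  May: +$305.37 − $262.26 → -$916.11
  Jun: +$305.37 → -$610.74
  Jul: +$305.37 → -$305.37
  Aug: +$305.37 → $0.00
Lowest trial balance = -$1,875.33 (Jan)
Initial deposit = cushion − low point = $305.37 − (-$1,875.33) = $2,180.70

$2,180.70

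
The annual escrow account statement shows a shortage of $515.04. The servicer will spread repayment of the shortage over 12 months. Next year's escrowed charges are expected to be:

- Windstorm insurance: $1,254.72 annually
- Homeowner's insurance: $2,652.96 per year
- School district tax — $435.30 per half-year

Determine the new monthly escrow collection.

Windstorm insurance: $1,254.72 per year
Homeowner's insurance: $2,652.96 per year
School district tax: $435.30 × 2 = $870.60 per year
Yearly total = $4,778.28
Base monthly escrow = $4,778.28 ÷ 12 = $398.19
Monthly shortage recovery: $515.04 ÷ 12 = $42.92
New monthly escrow = $398.19 + $42.92 = $441.11

$441.11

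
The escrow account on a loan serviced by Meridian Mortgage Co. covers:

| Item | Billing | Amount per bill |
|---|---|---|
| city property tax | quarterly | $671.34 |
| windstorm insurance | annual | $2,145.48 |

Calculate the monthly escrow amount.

City property tax: $671.34 × 4 = $2,685.36 annually
Windstorm insurance: $2,145.48 annually
Annual escrow total = $4,830.84
Per month = $4,830.84 ÷ 12 = $402.57

$402.57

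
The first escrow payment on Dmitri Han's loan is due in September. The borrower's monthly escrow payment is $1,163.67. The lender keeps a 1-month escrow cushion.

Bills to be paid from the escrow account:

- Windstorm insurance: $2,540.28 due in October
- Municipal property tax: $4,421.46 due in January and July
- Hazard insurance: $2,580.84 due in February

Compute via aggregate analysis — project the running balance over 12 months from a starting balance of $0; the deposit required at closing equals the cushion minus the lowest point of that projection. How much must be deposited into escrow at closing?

Cushion = 1 × $1,163.67 = $1,163.67
Trial balance (start $0, +$1,163.67 each month, − disbursements):
  Sep: +$1,163.67 → $1,163.67
  Oct: +$1,163.67 − $2,540.28 → -$212.94
  Nov: +$1,163.67 → $950.73
  Dec: +$1,163.67 → $2,114.40
  Jan: +$1,163.67 − $4,421.46 → -$1,143.39
  Feb: +$1,163.67 − $2,580.84 → -$2,560.56
  Mar: +$1,163.67 → -$1,396.89
  Apr: +$1,163.67 → -$233.22
  May: +$1,163.67 → $930.45
  Jun: +$1,163.67 → $2,094.12
  Jul: +$1,163.67 − $4,421.46 → -$1,163.67
  Aug: +$1,163.67 → $0.00
Lowest trial balance = -$2,560.56 (Feb)
Initial deposit = cushion − low point = $1,163.67 − (-$2,560.56) = $3,724.23

$3,724.23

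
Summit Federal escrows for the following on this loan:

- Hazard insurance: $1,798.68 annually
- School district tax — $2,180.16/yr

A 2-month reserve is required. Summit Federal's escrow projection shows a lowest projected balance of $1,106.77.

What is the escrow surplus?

Hazard insurance = $1,798.68 per year
School district tax = $2,180.16 per year
Combined annual = $3,978.84
Monthly escrow = $3,978.84 / 12 = $331.57
Required reserve = 2 × $331.57 = $663.14
Surplus = $1,106.77 − $663.14 = $443.63

$443.63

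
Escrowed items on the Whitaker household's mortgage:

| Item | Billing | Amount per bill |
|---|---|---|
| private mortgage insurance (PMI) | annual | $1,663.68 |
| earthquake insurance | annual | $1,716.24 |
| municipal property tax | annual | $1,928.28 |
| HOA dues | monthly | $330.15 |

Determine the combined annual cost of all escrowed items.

$9,270.00

Private mortgage insurance (PMI) = $1,663.68
Earthquake insurance = $1,716.24
Municipal property tax = $1,928.28
HOA dues = $330.15 × 12 = $3,961.80
Annual escrow total = $9,270.00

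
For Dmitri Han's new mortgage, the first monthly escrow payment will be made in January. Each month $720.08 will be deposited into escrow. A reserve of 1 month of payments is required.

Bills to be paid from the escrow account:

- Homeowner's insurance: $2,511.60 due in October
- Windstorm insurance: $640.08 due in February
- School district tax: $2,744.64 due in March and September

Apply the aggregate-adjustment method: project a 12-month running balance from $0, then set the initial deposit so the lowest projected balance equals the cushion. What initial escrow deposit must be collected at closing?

Cushion = 1 × $720.08 = $720.08
Trial balance (start $0, +$720.08 each month, − disbursements):
  Jan: +$720.08 → $720.08
  Feb: +$720.08 − $640.08 → $800.08
  Mar: +$720.08 − $2,744.64 → -$1,224.48
  Apr: +$720.08 → -$504.40
  May: +$720.08 → $215.68
  Jun: +$720.08 → $935.76
  Jul: +$720.08 → $1,655.84
  Aug: +$720.08 → $2,375.92
  Sep: +$720.08 − $2,744.64 → $351.36
  Oct: +$720.08 − $2,511.60 → -$1,440.16
  Nov: +$720.08 → -$720.08
  Dec: +$720.08 → $0.00
Lowest trial balance = -$1,440.16 (Oct)
Initial deposit = cushion − low point = $720.08 − (-$1,440.16) = $2,160.24

$2,160.24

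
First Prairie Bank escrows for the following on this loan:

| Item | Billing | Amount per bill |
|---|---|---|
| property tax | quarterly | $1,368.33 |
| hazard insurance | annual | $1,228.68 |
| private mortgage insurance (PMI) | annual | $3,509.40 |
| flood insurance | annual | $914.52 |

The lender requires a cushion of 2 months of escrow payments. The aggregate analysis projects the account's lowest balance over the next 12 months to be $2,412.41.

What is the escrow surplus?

Property tax: $1,368.33 × 4 = $5,473.32 annually
Hazard insurance: $1,228.68 annually
Private mortgage insurance (PMI): $3,509.40 annually
Flood insurance: $914.52 annually
Combined annual = $11,125.92
Monthly escrow = $11,125.92 ÷ 12 = $927.16
Required reserve = 2 × $927.16 = $1,854.32
Surplus = $2,412.41 − $1,854.32 = $558.09

$558.09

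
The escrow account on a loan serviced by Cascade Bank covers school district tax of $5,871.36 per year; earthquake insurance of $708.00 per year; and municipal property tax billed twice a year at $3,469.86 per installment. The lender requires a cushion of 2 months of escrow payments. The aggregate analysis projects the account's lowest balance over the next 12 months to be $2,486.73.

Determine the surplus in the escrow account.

$233.55

School district tax — $5,871.36
Earthquake insurance — $708.00
Municipal property tax — $3,469.86 × 2 = $6,939.72
Combined annual = $5,871.36 + $708.00 + $6,939.72 = $13,519.08
Base monthly escrow = $13,519.08 ÷ 12 = $1,126.59
Required reserve = 2 × $1,126.59 = $2,253.18
Surplus = $2,486.73 − $2,253.18 = $233.55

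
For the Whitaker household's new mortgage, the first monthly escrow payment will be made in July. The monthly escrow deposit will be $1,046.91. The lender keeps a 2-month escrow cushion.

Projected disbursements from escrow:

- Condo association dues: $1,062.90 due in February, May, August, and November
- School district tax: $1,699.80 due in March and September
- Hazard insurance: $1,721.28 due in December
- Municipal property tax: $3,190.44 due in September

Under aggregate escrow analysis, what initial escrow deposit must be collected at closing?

Cushion = 2 × $1,046.91 = $2,093.82
Trial balance (start $0, +$1,046.91 each month, − disbursements):
  Jul: +$1,046.91 → $1,046.91
  Aug: +$1,046.91 − $1,062.90 → $1,030.92
  Sep: +$1,046.91 − $4,890.24 → -$2,812.41
  Oct: +$1,046.91 → -$1,765.50
  Nov: +$1,046.91 − $1,062.90 → -$1,781.49
  Dec: +$1,046.91 − $1,721.28 → -$2,455.86
  Jan: +$1,046.91 → -$1,408.95
  Feb: +$1,046.91 − $1,062.90 → -$1,424.94
  Mar: +$1,046.91 − $1,699.80 → -$2,077.83
  Apr: +$1,046.91 → -$1,030.92
  May: +$1,046.91 − $1,062.90 → -$1,046.91
  Jun: +$1,046.91 → $0.00
Lowest trial balance = -$2,812.41 (Sep)
Initial deposit = cushion − low point = $2,093.82 − (-$2,812.41) = $4,906.23

$4,906.23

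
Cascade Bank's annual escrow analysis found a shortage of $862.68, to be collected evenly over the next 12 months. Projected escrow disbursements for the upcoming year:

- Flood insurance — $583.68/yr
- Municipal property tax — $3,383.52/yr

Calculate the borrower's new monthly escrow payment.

$402.49

Flood insurance — $583.68
Municipal property tax — $3,383.52
Yearly total = $583.68 + $3,383.52 = $3,967.20
Base monthly escrow = $3,967.20 ÷ 12 = $330.60
Shortage spread = $862.68 / 12 = $71.89/mo
New monthly escrow = $330.60 + $71.89 = $402.49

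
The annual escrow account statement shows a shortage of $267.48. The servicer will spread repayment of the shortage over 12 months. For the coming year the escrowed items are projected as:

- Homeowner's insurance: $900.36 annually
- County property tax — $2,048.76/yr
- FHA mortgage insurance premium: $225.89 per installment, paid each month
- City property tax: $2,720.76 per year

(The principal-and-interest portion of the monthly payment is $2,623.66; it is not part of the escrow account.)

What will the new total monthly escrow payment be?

$720.67

Homeowner's insurance = $900.36 annually
County property tax = $2,048.76 annually
FHA mortgage insurance premium = $225.89 × 12 = $2,710.68 annually
City property tax = $2,720.76 annually
Combined annual = $900.36 + $2,048.76 + $2,710.68 + $2,720.76 = $8,380.56
Monthly = $8,380.56 / 12 = $698.38
Shortage spread = $267.48 / 12 = $22.29/mo
Adjusted monthly = $698.38 + $22.29 = $720.67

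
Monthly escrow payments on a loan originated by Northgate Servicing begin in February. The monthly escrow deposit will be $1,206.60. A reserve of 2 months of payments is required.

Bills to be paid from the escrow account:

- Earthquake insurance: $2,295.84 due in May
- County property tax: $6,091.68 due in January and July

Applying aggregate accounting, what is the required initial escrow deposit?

$3,561.12

Cushion = 2 × $1,206.60 = $2,413.20
Trial balance (start $0, +$1,206.60 each month, − disbursements):
  Feb: +$1,206.60 → $1,206.60
  Mar: +$1,206.60 → $2,413.20
  Apr: +$1,206.60 → $3,619.80
  May: +$1,206.60 − $2,295.84 → $2,530.56
  Jun: +$1,206.60 → $3,737.16
  Jul: +$1,206.60 − $6,091.68 → -$1,147.92
  Aug: +$1,206.60 → $58.68
  Sep: +$1,206.60 → $1,265.28
  Oct: +$1,206.60 → $2,471.88
  Nov: +$1,206.60 → $3,678.48
  Dec: +$1,206.60 → $4,885.08
  Jan: +$1,206.60 − $6,091.68 → $0.00
Lowest trial balance = -$1,147.92 (Jul)
Initial deposit = cushion − low point = $2,413.20 − (-$1,147.92) = $3,561.12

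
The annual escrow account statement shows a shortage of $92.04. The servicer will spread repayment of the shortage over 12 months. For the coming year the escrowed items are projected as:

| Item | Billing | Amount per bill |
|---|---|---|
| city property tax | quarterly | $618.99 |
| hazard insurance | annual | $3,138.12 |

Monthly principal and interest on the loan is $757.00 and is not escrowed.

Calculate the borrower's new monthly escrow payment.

City property tax: $618.99 × 4 = $2,475.96 per year
Hazard insurance: $3,138.12 per year
Total annual escrow = $5,614.08
Monthly = $5,614.08 ÷ 12 = $467.84
Shortage spread = $92.04 ÷ 12 = $7.67/mo
Adjusted monthly = $467.84 + $7.67 = $475.51

$475.51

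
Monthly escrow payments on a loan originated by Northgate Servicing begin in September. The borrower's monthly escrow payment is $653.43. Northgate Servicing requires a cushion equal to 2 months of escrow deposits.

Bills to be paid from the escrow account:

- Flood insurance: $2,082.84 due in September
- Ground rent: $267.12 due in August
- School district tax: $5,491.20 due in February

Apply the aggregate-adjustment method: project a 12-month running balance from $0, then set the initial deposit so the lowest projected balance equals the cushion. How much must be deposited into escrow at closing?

Cushion = 2 × $653.43 = $1,306.86
Trial balance (start $0, +$653.43 each month, − disbursements):
  Sep: +$653.43 − $2,082.84 → -$1,429.41
  Oct: +$653.43 → -$775.98
  Nov: +$653.43 → -$122.55
  Dec: +$653.43 → $530.88
  Jan: +$653.43 → $1,184.31
  Feb: +$653.43 − $5,491.20 → -$3,653.46
  Mar: +$653.43 → -$3,000.03
  Apr: +$653.43 → -$2,346.60
  May: +$653.43 → -$1,693.17
  Jun: +$653.43 → -$1,039.74
  Jul: +$653.43 → -$386.31
  Aug: +$653.43 − $267.12 → $0.00
Lowest trial balance = -$3,653.46 (Feb)
Initial deposit = cushion − low point = $1,306.86 − (-$3,653.46) = $4,960.32

$4,960.32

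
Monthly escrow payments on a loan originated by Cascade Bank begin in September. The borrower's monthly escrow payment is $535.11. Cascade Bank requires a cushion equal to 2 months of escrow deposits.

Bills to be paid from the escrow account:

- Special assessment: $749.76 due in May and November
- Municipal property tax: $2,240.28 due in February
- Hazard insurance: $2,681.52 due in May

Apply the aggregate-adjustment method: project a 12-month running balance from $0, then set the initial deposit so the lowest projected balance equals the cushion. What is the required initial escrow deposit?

Cushion = 2 × $535.11 = $1,070.22
Trial balance (start $0, +$535.11 each month, − disbursements):
  Sep: +$535.11 → $535.11
  Oct: +$535.11 → $1,070.22
  Nov: +$535.11 − $749.76 → $855.57
  Dec: +$535.11 → $1,390.68
  Jan: +$535.11 → $1,925.79
  Feb: +$535.11 − $2,240.28 → $220.62
  Mar: +$535.11 → $755.73
  Apr: +$535.11 → $1,290.84
  May: +$535.11 − $3,431.28 → -$1,605.33
  Jun: +$535.11 → -$1,070.22
  Jul: +$535.11 → -$535.11
  Aug: +$535.11 → $0.00
Lowest trial balance = -$1,605.33 (May)
Initial deposit = cushion − low point = $1,070.22 − (-$1,605.33) = $2,675.55

$2,675.55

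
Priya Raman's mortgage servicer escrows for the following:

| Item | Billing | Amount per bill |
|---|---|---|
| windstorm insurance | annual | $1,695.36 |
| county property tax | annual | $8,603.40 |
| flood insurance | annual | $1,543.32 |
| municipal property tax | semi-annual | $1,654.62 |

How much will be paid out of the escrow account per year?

Windstorm insurance: $1,695.36/yr
County property tax: $8,603.40/yr
Flood insurance: $1,543.32/yr
Municipal property tax: $1,654.62 × 2 = $3,309.24/yr
Annual escrow total = $1,695.36 + $8,603.40 + $1,543.32 + $3,309.24 = $15,151.32

$15,151.32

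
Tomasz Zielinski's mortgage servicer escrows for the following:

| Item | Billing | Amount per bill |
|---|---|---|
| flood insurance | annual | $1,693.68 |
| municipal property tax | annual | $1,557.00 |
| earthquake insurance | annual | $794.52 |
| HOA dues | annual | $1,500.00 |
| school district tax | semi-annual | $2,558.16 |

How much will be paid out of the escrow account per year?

$10,661.52

Flood insurance = $1,693.68 per year
Municipal property tax = $1,557.00 per year
Earthquake insurance = $794.52 per year
HOA dues = $1,500.00 per year
School district tax = $2,558.16 × 2 = $5,116.32 per year
Annual escrow total = $1,693.68 + $1,557.00 + $794.52 + $1,500.00 + $5,116.32 = $10,661.52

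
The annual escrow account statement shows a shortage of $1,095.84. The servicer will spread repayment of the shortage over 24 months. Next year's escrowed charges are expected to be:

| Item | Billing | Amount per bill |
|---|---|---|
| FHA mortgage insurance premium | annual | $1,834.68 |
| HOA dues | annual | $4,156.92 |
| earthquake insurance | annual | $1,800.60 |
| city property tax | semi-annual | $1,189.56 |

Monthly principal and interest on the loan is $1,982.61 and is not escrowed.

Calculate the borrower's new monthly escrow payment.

$893.27

FHA mortgage insurance premium: $1,834.68 annually
HOA dues: $4,156.92 annually
Earthquake insurance: $1,800.60 annually
City property tax: $1,189.56 × 2 = $2,379.12 annually
Total per year = $10,171.32
Monthly = $10,171.32 / 12 = $847.61
Monthly shortage recovery: $1,095.84 / 24 = $45.66
New monthly escrow = $847.61 + $45.66 = $893.27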